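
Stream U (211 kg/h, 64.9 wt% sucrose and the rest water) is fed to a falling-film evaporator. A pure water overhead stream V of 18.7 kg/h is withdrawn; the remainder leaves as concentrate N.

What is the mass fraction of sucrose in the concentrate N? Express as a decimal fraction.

0.712

sucrose is not removed: 211×0.649 = 136.94 kg/h of sucrose enters N.
Concentrate = 211 − 18.7 = 192.3 kg/h.
Mass fraction = 136.94/192.3 = 0.712.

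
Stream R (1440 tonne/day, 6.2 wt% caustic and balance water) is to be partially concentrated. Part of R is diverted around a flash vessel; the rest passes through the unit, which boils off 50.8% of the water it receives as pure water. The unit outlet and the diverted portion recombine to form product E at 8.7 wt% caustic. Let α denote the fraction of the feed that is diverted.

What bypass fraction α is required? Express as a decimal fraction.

All 1440×0.062 = 89.28 tonne/day of caustic reaches E, so E = 89.28/0.087 = 1026.2 tonne/day and vapour = 413.79 tonne/day.
The evaporator receives (1−α)·1440 of feed at 0.938 water and removes 0.508 of that water:
0.508×0.938×(1−α)×1440 = 413.79
(1−α) = 413.79/686.17 = 0.6031;  α = 0.3969.

0.397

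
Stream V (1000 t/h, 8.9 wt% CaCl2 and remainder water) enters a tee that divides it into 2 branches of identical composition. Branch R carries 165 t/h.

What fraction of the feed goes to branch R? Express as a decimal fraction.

Fraction to R = 165/1000 = 0.1650.

0.165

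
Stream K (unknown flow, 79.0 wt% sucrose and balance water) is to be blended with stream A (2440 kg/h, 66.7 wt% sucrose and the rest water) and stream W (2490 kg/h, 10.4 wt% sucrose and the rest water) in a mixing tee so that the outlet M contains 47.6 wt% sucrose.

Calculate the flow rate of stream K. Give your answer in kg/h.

1466 kg/h

Let K be the unknown flow. Total out = 4930 + K.
sucrose balance: 1886.4 + 0.790·K = 0.476·(4930 + K)
(0.790 − 0.476)·K = 0.476×4930 − 1886.4 = 460.24
K = 460.24 / 0.314 = 1465.7 kg/h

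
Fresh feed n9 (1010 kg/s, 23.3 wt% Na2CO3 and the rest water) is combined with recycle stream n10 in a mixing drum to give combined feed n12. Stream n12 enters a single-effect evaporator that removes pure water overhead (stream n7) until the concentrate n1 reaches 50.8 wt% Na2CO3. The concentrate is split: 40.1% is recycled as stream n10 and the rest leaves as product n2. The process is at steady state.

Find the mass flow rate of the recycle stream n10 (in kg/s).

Overall Na2CO3 balance (none leaves overhead): Na2CO3 in fresh feed = Na2CO3 in product, i.e. 1010×0.233 = (1−0.401)·n1·0.508.
n1 = 235.33/(0.508×0.599) = 773.37 kg/s.
Recycle n10 = 0.401×773.37 = 310.12 kg/s.

310.1 kg/s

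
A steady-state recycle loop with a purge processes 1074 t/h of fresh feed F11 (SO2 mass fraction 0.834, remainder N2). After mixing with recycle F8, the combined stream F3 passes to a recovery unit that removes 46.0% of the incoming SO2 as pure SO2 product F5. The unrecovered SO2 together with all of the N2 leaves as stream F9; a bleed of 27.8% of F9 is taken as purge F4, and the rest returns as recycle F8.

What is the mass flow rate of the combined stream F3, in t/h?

N2 enters only via F11 and leaves only via the purge: 1074×0.166 = 0.278×(N2 in F9), and the recovery unit passes all N2, so N2 in F3 = N2 in F9 = 641.31 t/h.
SO2 in F3: m_A = 1074×0.834 + (1−0.278)·(1−0.460)·m_A, so m_A = 895.72/0.6101 = 1468.1 t/h.
F3 = 1468.1 + 641.31 = 2109.4 t/h.

2109 t/h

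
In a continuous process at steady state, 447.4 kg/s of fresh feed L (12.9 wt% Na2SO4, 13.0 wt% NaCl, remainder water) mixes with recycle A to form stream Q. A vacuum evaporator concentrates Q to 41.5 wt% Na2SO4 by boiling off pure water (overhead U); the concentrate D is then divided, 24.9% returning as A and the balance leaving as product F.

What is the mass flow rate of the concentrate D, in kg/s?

185.2 kg/s

Overall Na2SO4 balance (none leaves overhead): Na2SO4 in fresh feed = Na2SO4 in product, i.e. 447.4×0.129 = (1−0.249)·D·0.415.
D = 57.715/(0.415×0.751) = 185.18 kg/s.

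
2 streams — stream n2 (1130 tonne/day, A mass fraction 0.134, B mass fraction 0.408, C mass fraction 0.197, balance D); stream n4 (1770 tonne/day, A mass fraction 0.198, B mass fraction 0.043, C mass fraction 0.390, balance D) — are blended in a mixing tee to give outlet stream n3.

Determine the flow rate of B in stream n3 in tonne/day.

B out = B in = 1130×0.408 + 1770×0.043 = 537.15 tonne/day.

537.1 tonne/day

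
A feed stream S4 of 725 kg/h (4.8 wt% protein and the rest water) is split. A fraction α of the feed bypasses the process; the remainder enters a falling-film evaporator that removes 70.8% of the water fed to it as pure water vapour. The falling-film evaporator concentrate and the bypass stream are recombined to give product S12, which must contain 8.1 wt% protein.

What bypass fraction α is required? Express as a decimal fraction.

0.396

All 725×0.048 = 34.8 kg/h of protein reaches S12, so S12 = 34.8/0.081 = 429.63 kg/h and vapour = 295.37 kg/h.
The evaporator receives (1−α)·725 of feed at 0.952 water and removes 0.708 of that water:
0.708×0.952×(1−α)×725 = 295.37
(1−α) = 295.37/488.66 = 0.6044;  α = 0.3956.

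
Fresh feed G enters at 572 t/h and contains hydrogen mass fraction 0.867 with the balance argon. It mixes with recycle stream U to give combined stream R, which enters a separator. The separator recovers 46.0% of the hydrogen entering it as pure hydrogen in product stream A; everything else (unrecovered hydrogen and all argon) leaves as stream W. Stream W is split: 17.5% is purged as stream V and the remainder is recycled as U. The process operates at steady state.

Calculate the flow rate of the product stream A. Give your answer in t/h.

hydrogen in R: m_A = 572×0.867 + (1−0.175)·(1−0.460)·m_A, so m_A = 495.92/0.5545 = 894.36 t/h.
Product A = 0.460×894.36 = 411.41 t/h.

411.4 t/h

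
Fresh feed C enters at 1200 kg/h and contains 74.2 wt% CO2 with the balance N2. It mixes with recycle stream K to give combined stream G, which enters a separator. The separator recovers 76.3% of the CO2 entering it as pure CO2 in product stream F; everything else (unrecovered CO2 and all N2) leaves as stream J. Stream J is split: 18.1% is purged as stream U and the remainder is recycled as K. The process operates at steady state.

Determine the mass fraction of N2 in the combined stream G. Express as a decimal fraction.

0.608

N2 enters only via C and leaves only via the purge: 1200×0.258 = 0.181×(N2 in J), and the separator passes all N2, so N2 in G = N2 in J = 1710.5 kg/h.
CO2 in G: m_A = 1200×0.742 + (1−0.181)·(1−0.763)·m_A, so m_A = 890.4/0.8059 = 1104.9 kg/h.
G = 1104.9 + 1710.5 = 2815.4 kg/h.
N2 fraction in G = 1710.5/2815.4 = 0.608.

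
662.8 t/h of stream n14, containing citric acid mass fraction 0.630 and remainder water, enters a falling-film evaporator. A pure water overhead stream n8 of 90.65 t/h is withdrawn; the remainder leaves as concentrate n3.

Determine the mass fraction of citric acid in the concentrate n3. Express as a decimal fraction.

0.730

citric acid is not removed: 662.8×0.630 = 417.56 t/h of citric acid enters n3.
Concentrate = 662.8 − 90.65 = 572.15 t/h.
Mass fraction = 417.56/572.15 = 0.730.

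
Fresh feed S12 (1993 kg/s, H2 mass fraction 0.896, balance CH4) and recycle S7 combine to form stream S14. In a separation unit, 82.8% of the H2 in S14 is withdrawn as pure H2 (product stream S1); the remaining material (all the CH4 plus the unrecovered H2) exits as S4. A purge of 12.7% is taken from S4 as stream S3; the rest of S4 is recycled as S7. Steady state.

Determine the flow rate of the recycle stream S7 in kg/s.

1740 kg/s

CH4 enters only via S12 and leaves only via the purge: 1993×0.104 = 0.127×(CH4 in S4), and the separation unit passes all CH4, so CH4 in S14 = CH4 in S4 = 1632.1 kg/s.
H2 in S14: m_A = 1993×0.896 + (1−0.127)·(1−0.828)·m_A, so m_A = 1785.7/0.8498 = 2101.2 kg/s.
S4 = (1−0.828)×2101.2 + 1632.1 = 1993.5 kg/s.
Recycle S7 = (1−0.127)×1993.5 = 1740.3 kg/s.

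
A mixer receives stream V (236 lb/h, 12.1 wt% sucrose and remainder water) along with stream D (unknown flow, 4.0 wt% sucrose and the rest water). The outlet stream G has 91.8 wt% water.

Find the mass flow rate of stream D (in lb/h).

Let D be the unknown flow. Total out = 236 + D.
water balance: 207.44 + 0.960·D = 0.918·(236 + D)
(0.960 − 0.918)·D = 0.918×236 − 207.44 = 9.204
D = 9.204 / 0.042 = 219.14 lb/h

219.1 lb/h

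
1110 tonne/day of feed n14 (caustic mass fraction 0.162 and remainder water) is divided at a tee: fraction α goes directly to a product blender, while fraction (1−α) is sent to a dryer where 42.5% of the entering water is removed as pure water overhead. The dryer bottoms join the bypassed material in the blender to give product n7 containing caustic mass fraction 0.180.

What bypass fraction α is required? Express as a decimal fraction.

All 1110×0.162 = 179.82 tonne/day of caustic reaches n7, so n7 = 179.82/0.180 = 999 tonne/day and vapour = 111 tonne/day.
The evaporator receives (1−α)·1110 of feed at 0.838 water and removes 0.425 of that water:
0.425×0.838×(1−α)×1110 = 111
(1−α) = 111/395.33 = 0.2808;  α = 0.7192.

0.719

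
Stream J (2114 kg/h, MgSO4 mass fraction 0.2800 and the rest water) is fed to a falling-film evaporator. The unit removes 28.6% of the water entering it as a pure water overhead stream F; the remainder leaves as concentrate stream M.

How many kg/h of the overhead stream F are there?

435.3 kg/h

water entering = 2114×0.720 = 1522.1 kg/h; overhead removed = 0.286×1522.1 = 435.31 kg/h.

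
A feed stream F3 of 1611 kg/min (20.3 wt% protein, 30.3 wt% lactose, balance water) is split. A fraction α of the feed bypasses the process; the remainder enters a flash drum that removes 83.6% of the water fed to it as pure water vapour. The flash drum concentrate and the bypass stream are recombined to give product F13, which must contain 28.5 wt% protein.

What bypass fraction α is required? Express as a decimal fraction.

All 1611×0.203 = 327.03 kg/min of protein reaches F13, so F13 = 327.03/0.285 = 1147.5 kg/min and vapour = 463.52 kg/min.
The evaporator receives (1−α)·1611 of feed at 0.494 water and removes 0.836 of that water:
0.836×0.494×(1−α)×1611 = 463.52
(1−α) = 463.52/665.32 = 0.6967;  α = 0.3033.

0.303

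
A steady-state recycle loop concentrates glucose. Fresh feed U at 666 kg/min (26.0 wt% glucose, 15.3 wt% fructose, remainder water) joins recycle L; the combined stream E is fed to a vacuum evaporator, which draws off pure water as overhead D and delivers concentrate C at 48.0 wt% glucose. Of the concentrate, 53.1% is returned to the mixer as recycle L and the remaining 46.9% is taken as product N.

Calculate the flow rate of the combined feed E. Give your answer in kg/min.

1074 kg/min

Overall glucose balance (none leaves overhead): glucose in fresh feed = glucose in product, i.e. 666×0.260 = (1−0.531)·C·0.480.
C = 173.16/(0.480×0.469) = 769.19 kg/min.
Recycle L = 0.531×769.19 = 408.44 kg/min.
Combined feed E = 666 + 408.44 = 1074.4 kg/min.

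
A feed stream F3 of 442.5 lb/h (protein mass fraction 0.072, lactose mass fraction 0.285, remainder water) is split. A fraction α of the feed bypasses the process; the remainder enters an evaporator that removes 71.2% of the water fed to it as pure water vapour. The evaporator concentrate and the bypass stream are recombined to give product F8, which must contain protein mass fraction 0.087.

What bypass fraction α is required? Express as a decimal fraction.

0.623

All 442.5×0.072 = 31.86 lb/h of protein reaches F8, so F8 = 31.86/0.087 = 366.21 lb/h and vapour = 76.293 lb/h.
The evaporator receives (1−α)·442.5 of feed at 0.643 water and removes 0.712 of that water:
0.712×0.643×(1−α)×442.5 = 76.293
(1−α) = 76.293/202.58 = 0.3766;  α = 0.6234.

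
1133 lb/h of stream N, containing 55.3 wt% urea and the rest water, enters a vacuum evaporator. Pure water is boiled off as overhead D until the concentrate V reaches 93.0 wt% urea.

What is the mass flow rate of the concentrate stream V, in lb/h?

urea is conserved: 1133×0.553 = 626.55 lb/h all reports to the concentrate.
Concentrate = 626.55/(target fraction) = 673.71 lb/h.

673.7 lb/h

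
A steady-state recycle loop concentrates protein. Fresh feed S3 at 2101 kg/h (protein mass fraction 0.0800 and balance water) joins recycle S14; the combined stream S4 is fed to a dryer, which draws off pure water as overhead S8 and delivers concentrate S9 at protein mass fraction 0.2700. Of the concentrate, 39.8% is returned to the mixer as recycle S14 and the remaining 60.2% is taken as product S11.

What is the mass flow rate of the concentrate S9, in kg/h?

1034 kg/h

Overall protein balance (none leaves overhead): protein in fresh feed = protein in product, i.e. 2101×0.080 = (1−0.398)·S9·0.270.
S9 = 168.08/(0.270×0.602) = 1034.1 kg/h.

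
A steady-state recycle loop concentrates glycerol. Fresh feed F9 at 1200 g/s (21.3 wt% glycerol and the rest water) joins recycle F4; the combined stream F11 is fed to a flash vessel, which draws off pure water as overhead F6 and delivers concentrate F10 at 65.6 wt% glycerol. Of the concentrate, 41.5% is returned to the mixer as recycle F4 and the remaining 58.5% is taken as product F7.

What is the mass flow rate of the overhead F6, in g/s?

Overall glycerol balance (none leaves overhead): glycerol in fresh feed = glycerol in product, i.e. 1200×0.213 = (1−0.415)·F10·0.656.
F10 = 255.6/(0.656×0.585) = 666.04 g/s.
Recycle F4 = 0.415×666.04 = 276.41 g/s.
Combined feed F11 = 1200 + 276.41 = 1476.4 g/s.
Overhead F6 = F11 − F10 = 1476.4 − 666.04 = 810.37 g/s.

810.4 g/s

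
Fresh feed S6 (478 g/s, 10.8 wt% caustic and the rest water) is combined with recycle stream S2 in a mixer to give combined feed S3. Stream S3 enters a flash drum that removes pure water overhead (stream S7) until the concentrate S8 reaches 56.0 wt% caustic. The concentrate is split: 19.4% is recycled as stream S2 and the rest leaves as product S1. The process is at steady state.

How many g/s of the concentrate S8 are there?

114.4 g/s

Overall caustic balance (none leaves overhead): caustic in fresh feed = caustic in product, i.e. 478×0.108 = (1−0.194)·S8·0.560.
S8 = 51.624/(0.560×0.806) = 114.37 g/s.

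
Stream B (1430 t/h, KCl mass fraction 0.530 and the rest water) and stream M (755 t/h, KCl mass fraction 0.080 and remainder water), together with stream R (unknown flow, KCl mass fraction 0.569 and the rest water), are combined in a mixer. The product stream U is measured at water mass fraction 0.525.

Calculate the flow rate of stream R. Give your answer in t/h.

2336 t/h

Let R be the unknown flow. Total out = 2185 + R.
water balance: 1366.7 + 0.431·R = 0.525·(2185 + R)
(0.431 − 0.525)·R = 0.525×2185 − 1366.7 = -219.57
R = -219.57 / -0.094 = 2335.9 t/h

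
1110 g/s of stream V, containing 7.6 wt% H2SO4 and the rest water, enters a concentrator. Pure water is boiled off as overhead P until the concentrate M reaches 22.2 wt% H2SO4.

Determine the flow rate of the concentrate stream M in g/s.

H2SO4 is conserved: 1110×0.076 = 84.36 g/s all reports to the concentrate.
Concentrate = 84.36/(target fraction) = 380 g/s.

380 g/s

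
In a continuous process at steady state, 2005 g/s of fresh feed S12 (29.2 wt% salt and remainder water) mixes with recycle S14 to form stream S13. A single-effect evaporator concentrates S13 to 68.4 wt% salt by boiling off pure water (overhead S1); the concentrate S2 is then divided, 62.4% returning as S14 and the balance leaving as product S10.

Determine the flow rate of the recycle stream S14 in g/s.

Overall salt balance (none leaves overhead): salt in fresh feed = salt in product, i.e. 2005×0.292 = (1−0.624)·S2·0.684.
S2 = 585.46/(0.684×0.376) = 2276.4 g/s.
Recycle S14 = 0.624×2276.4 = 1420.5 g/s.

1420 g/s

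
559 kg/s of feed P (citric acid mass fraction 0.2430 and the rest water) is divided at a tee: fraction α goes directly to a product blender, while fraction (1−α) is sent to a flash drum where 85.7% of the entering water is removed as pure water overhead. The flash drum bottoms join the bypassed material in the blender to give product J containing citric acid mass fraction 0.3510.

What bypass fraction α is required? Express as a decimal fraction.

0.526

All 559×0.243 = 135.84 kg/s of citric acid reaches J, so J = 135.84/0.351 = 387 kg/s and vapour = 172 kg/s.
The evaporator receives (1−α)·559 of feed at 0.757 water and removes 0.857 of that water:
0.857×0.757×(1−α)×559 = 172
(1−α) = 172/362.65 = 0.4743;  α = 0.5257.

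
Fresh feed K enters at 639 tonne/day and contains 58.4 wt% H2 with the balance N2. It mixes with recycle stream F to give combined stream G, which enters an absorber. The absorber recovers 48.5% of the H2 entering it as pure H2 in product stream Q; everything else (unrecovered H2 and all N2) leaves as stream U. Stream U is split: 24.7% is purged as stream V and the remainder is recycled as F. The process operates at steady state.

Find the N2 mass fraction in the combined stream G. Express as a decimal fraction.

N2 enters only via K and leaves only via the purge: 639×0.416 = 0.247×(N2 in U), and the absorber passes all N2, so N2 in G = N2 in U = 1076.2 tonne/day.
H2 in G: m_A = 639×0.584 + (1−0.247)·(1−0.485)·m_A, so m_A = 373.18/0.6122 = 609.56 tonne/day.
G = 609.56 + 1076.2 = 1685.8 tonne/day.
N2 fraction in G = 1076.2/1685.8 = 0.638.

0.638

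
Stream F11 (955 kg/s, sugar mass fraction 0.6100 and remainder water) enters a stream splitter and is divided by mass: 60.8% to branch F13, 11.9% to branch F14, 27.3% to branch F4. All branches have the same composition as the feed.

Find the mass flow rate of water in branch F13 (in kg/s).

Branch F13 total = 0.608×955 = 580.64 kg/s.
water in F13 = 0.390×580.64 = 226.45 kg/s.

226.4 kg/s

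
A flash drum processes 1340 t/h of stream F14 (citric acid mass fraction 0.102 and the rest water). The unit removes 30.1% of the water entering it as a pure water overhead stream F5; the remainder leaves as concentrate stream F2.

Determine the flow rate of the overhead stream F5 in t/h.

362.2 t/h

water entering = 1340×0.898 = 1203.3 t/h; overhead removed = 0.301×1203.3 = 362.2 t/h.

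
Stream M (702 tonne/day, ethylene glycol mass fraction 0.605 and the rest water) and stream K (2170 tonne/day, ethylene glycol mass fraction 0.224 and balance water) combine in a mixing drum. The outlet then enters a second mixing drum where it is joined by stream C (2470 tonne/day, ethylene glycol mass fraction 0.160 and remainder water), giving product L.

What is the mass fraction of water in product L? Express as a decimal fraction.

Overall, product flow = 5342 tonne/day.
water in = 702×0.395 + 2170×0.776 + 2470×0.840 = 4036 tonne/day.
water fraction in L = 0.756.

0.756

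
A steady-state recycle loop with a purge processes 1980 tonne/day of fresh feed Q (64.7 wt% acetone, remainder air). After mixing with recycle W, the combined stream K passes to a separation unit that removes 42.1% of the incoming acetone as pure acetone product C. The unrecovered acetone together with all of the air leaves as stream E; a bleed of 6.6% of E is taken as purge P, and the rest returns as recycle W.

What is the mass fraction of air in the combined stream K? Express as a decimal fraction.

air enters only via Q and leaves only via the purge: 1980×0.353 = 0.066×(air in E), and the separation unit passes all air, so air in K = air in E = 10590 tonne/day.
acetone in K: m_A = 1980×0.647 + (1−0.066)·(1−0.421)·m_A, so m_A = 1281.1/0.4592 = 2789.7 tonne/day.
K = 2789.7 + 10590 = 13380 tonne/day.
air fraction in K = 10590/13380 = 0.791.

0.791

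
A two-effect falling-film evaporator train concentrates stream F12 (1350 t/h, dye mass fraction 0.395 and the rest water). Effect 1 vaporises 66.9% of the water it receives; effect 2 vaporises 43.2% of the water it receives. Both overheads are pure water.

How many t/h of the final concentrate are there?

686.8 t/h

water in feed = 1350×0.605 = 816.75 t/h.
After stage 1: water left = (1−0.669)×816.75 = 270.34; stream total = 803.59 t/h.
After stage 2: water left = (1−0.432)×270.34 = 153.56; final concentrate = 686.81 t/h.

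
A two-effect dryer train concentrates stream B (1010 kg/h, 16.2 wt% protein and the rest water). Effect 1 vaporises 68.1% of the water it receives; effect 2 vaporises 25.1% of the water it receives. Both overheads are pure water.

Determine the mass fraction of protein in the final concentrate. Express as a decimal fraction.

0.4472

water in feed = 1010×0.838 = 846.38 kg/h.
After stage 1: water left = (1−0.681)×846.38 = 270; stream total = 433.62 kg/h.
After stage 2: water left = (1−0.251)×270 = 202.23; final concentrate = 365.85 kg/h.
protein fraction = 163.62/365.85 = 0.4472.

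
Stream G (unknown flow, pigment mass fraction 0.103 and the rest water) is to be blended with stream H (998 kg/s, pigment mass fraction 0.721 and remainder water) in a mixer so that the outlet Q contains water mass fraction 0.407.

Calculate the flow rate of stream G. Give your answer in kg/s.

260.7 kg/s

Let G be the unknown flow. Total out = 998 + G.
water balance: 278.44 + 0.897·G = 0.407·(998 + G)
(0.897 − 0.407)·G = 0.407×998 − 278.44 = 127.74
G = 127.74 / 0.490 = 260.7 kg/s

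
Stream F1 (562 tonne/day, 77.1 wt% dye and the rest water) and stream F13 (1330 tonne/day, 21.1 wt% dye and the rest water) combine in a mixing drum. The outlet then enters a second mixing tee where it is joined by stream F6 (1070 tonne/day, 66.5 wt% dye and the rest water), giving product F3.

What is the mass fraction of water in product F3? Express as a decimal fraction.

0.5187

Overall, product flow = 2962 tonne/day.
water in = 562×0.229 + 1330×0.789 + 1070×0.335 = 1536.5 tonne/day.
water fraction in F3 = 0.5187.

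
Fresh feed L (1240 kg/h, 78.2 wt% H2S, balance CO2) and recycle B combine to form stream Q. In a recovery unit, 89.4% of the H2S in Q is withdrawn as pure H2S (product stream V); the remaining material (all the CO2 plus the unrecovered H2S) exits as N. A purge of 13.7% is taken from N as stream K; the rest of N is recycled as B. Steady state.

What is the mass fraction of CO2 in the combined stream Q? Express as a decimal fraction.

CO2 enters only via L and leaves only via the purge: 1240×0.218 = 0.137×(CO2 in N), and the recovery unit passes all CO2, so CO2 in Q = CO2 in N = 1973.1 kg/h.
H2S in Q: m_A = 1240×0.782 + (1−0.137)·(1−0.894)·m_A, so m_A = 969.68/0.9085 = 1067.3 kg/h.
Q = 1067.3 + 1973.1 = 3040.5 kg/h.
CO2 fraction in Q = 1973.1/3040.5 = 0.649.

0.649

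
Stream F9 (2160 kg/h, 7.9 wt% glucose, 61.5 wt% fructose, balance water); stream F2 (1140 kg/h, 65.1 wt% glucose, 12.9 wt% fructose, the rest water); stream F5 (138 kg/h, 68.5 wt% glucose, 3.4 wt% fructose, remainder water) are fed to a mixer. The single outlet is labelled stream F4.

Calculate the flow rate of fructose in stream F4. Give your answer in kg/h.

1480 kg/h

fructose out = fructose in = 2160×0.615 + 1140×0.129 + 138×0.034 = 1480.2 kg/h.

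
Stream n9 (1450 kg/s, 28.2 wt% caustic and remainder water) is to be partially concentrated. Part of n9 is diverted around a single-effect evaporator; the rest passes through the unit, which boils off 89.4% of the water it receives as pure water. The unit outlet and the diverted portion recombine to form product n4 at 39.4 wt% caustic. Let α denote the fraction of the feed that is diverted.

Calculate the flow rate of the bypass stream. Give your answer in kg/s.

807.9 kg/s

All 1450×0.282 = 408.9 kg/s of caustic reaches n4, so n4 = 408.9/0.394 = 1037.8 kg/s and vapour = 412.18 kg/s.
The evaporator receives (1−α)·1450 of feed at 0.718 water and removes 0.894 of that water:
0.894×0.718×(1−α)×1450 = 412.18
(1−α) = 412.18/930.74 = 0.4429;  α = 0.5571.
Bypass flow = 0.5571×1450 = 807.86 kg/s.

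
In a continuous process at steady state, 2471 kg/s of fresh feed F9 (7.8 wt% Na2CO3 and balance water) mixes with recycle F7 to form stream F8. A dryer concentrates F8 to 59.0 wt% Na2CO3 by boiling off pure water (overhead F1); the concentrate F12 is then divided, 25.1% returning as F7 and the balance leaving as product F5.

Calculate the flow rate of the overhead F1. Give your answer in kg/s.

2144 kg/s

Overall Na2CO3 balance (none leaves overhead): Na2CO3 in fresh feed = Na2CO3 in product, i.e. 2471×0.078 = (1−0.251)·F12·0.590.
F12 = 192.74/(0.590×0.749) = 436.15 kg/s.
Recycle F7 = 0.251×436.15 = 109.47 kg/s.
Combined feed F8 = 2471 + 109.47 = 2580.5 kg/s.
Overhead F1 = F8 − F12 = 2580.5 − 436.15 = 2144.3 kg/s.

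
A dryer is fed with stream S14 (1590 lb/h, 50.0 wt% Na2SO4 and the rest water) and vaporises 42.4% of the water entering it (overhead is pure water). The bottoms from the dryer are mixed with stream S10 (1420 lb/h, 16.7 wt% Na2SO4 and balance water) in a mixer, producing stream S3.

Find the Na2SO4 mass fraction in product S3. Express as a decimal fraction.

0.3861

Vapour removed = 0.424×0.500×1590 = 337.08 lb/h; concentrate = 1252.9 lb/h.
Na2SO4 reaching the mixer = 795 (from concentrate) + 1420×0.167 = 1032.1 lb/h.
Product flow = 1252.9 + 1420 = 2672.9 lb/h; Na2SO4 fraction = 0.3861.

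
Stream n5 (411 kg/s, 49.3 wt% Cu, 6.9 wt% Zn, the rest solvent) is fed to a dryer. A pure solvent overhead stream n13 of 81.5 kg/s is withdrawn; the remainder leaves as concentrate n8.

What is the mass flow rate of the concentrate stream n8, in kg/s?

Concentrate = 411 − 81.5 = 329.5 kg/s.

329.5 kg/s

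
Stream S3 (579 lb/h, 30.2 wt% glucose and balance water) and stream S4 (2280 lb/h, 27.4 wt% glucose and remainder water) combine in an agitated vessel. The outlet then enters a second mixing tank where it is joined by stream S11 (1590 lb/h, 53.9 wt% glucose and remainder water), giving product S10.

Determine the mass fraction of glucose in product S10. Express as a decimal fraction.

0.372

Overall, product flow = 4449 lb/h.
glucose in = 579×0.302 + 2280×0.274 + 1590×0.539 = 1656.6 lb/h.
glucose fraction in S10 = 0.372.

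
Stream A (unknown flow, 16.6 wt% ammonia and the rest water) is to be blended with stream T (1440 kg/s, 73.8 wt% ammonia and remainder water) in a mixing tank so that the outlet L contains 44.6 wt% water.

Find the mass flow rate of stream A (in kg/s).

682.9 kg/s

Let A be the unknown flow. Total out = 1440 + A.
water balance: 377.28 + 0.834·A = 0.446·(1440 + A)
(0.834 − 0.446)·A = 0.446×1440 − 377.28 = 264.96
A = 264.96 / 0.388 = 682.89 kg/s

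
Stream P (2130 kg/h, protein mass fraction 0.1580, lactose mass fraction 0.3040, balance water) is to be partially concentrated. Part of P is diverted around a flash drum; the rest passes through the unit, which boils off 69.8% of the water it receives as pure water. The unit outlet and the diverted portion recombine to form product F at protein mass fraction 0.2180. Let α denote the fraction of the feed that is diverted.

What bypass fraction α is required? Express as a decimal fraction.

0.267

All 2130×0.158 = 336.54 kg/h of protein reaches F, so F = 336.54/0.218 = 1543.8 kg/h and vapour = 586.24 kg/h.
The evaporator receives (1−α)·2130 of feed at 0.538 water and removes 0.698 of that water:
0.698×0.538×(1−α)×2130 = 586.24
(1−α) = 586.24/799.87 = 0.7329;  α = 0.2671.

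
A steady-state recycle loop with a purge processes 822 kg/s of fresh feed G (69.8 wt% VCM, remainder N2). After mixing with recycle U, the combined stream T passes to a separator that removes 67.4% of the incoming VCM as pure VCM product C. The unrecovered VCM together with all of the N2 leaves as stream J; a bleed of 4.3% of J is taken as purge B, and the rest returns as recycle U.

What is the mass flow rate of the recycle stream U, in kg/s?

N2 enters only via G and leaves only via the purge: 822×0.302 = 0.043×(N2 in J), and the separator passes all N2, so N2 in T = N2 in J = 5773.1 kg/s.
VCM in T: m_A = 822×0.698 + (1−0.043)·(1−0.674)·m_A, so m_A = 573.76/0.6880 = 833.93 kg/s.
J = (1−0.674)×833.93 + 5773.1 = 6045 kg/s.
Recycle U = (1−0.043)×6045 = 5785 kg/s.

5785 kg/s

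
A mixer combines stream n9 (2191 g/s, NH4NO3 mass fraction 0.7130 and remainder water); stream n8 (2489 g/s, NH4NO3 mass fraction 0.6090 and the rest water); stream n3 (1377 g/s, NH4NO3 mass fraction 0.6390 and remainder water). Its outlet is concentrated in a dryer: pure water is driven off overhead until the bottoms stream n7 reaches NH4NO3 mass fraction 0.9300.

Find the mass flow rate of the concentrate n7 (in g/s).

NH4NO3 entering = 2191×0.713 + 2489×0.609 + 1377×0.639 = 3957.9 g/s.
All NH4NO3 reports to n7, so n7 = 3957.9/0.930 = 4255.8 g/s.

4256 g/s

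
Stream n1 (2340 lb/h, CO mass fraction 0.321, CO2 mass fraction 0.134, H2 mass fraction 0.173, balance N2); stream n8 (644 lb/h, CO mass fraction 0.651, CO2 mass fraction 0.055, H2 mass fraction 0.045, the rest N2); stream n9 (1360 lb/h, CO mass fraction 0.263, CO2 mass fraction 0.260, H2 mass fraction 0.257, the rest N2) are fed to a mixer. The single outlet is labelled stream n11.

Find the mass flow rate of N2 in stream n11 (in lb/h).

1330 lb/h

N2 out = N2 in = 2340×0.372 + 644×0.249 + 1360×0.220 = 1330 lb/h.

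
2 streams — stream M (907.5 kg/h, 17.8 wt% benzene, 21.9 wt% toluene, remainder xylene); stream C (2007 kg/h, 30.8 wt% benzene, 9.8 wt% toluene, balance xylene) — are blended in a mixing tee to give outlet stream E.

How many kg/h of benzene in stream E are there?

benzene out = benzene in = 907.5×0.178 + 2007×0.308 = 779.69 kg/h.

779.7 kg/h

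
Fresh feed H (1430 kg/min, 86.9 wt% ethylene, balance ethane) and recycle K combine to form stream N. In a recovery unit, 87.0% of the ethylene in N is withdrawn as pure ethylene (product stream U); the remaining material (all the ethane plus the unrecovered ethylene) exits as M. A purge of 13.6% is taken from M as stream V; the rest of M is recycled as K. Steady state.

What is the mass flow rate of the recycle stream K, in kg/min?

ethane enters only via H and leaves only via the purge: 1430×0.131 = 0.136×(ethane in M), and the recovery unit passes all ethane, so ethane in N = ethane in M = 1377.4 kg/min.
ethylene in N: m_A = 1430×0.869 + (1−0.136)·(1−0.870)·m_A, so m_A = 1242.7/0.8877 = 1399.9 kg/min.
M = (1−0.870)×1399.9 + 1377.4 = 1559.4 kg/min.
Recycle K = (1−0.136)×1559.4 = 1347.3 kg/min.

1347 kg/min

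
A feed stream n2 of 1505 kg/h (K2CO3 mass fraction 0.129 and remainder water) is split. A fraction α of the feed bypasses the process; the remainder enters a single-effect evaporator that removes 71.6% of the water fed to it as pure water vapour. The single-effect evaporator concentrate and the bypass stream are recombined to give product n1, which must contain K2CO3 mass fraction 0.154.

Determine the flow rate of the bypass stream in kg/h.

1113 kg/h

All 1505×0.129 = 194.15 kg/h of K2CO3 reaches n1, so n1 = 194.15/0.154 = 1260.7 kg/h and vapour = 244.32 kg/h.
The evaporator receives (1−α)·1505 of feed at 0.871 water and removes 0.716 of that water:
0.716×0.871×(1−α)×1505 = 244.32
(1−α) = 244.32/938.57 = 0.2603;  α = 0.7397.
Bypass flow = 0.7397×1505 = 1113.2 kg/h.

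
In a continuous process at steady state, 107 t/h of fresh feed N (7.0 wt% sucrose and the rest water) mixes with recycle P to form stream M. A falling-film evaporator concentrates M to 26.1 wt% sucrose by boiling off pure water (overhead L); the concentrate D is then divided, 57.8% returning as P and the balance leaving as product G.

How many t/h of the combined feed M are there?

Overall sucrose balance (none leaves overhead): sucrose in fresh feed = sucrose in product, i.e. 107×0.070 = (1−0.578)·D·0.261.
D = 7.49/(0.261×0.422) = 68.003 t/h.
Recycle P = 0.578×68.003 = 39.306 t/h.
Combined feed M = 107 + 39.306 = 146.31 t/h.

146.3 t/h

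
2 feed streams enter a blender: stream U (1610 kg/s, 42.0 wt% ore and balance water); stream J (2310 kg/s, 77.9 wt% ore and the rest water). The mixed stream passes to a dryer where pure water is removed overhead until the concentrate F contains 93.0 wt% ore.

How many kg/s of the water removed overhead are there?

ore entering = 1610×0.420 + 2310×0.779 = 2475.7 kg/s.
All ore reports to F, so F = 2475.7/0.930 = 2662 kg/s.
Total feed = 3920 kg/s; overhead = 3920 − 2662 = 1258 kg/s.

1258 kg/s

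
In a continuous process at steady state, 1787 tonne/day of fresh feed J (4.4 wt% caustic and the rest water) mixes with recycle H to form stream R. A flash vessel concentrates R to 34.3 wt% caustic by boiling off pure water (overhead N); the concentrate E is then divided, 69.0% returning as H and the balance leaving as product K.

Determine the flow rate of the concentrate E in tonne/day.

739.5 tonne/day

Overall caustic balance (none leaves overhead): caustic in fresh feed = caustic in product, i.e. 1787×0.044 = (1−0.690)·E·0.343.
E = 78.628/(0.343×0.310) = 739.47 tonne/day.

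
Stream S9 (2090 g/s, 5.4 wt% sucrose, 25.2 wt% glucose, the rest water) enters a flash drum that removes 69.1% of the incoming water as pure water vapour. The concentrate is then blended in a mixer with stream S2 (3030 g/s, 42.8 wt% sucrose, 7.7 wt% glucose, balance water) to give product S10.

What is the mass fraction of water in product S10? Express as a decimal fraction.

Vapour removed = 0.691×0.694×2090 = 1002.3 g/s; concentrate = 1087.7 g/s.
water reaching the mixer = 448.19 (from concentrate) + 3030×0.495 = 1948 g/s.
Product flow = 1087.7 + 3030 = 4117.7 g/s; water fraction = 0.473.

0.473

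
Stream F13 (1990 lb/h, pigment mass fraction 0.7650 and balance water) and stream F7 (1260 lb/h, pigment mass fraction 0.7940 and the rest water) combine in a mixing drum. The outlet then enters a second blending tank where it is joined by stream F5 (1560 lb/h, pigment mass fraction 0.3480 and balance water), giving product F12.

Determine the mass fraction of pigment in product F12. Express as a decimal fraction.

Overall, product flow = 4810 lb/h.
pigment in = 1990×0.765 + 1260×0.794 + 1560×0.348 = 3065.7 lb/h.
pigment fraction in F12 = 0.6374.

0.6374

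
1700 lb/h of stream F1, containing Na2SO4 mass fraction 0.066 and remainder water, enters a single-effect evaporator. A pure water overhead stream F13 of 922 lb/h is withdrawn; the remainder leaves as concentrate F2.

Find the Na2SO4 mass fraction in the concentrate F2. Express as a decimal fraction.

0.144

Na2SO4 is not removed: 1700×0.066 = 112.2 lb/h of Na2SO4 enters F2.
Concentrate = 1700 − 922 = 778 lb/h.
Mass fraction = 112.2/778 = 0.144.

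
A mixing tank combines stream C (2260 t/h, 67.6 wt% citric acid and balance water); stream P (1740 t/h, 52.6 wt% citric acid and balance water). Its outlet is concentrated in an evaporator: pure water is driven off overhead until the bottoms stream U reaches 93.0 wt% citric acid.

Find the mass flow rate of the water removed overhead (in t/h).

citric acid entering = 2260×0.676 + 1740×0.526 = 2443 t/h.
All citric acid reports to U, so U = 2443/0.930 = 2626.9 t/h.
Total feed = 4000 t/h; overhead = 4000 − 2626.9 = 1373.1 t/h.

1373 t/h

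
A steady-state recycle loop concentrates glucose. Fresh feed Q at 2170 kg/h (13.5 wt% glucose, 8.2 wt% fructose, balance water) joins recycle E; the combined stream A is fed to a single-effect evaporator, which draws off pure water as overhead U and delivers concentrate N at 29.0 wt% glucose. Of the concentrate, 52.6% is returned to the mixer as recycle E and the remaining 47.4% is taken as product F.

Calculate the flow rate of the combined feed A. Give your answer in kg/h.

3291 kg/h

Overall glucose balance (none leaves overhead): glucose in fresh feed = glucose in product, i.e. 2170×0.135 = (1−0.526)·N·0.290.
N = 292.95/(0.290×0.474) = 2131.2 kg/h.
Recycle E = 0.526×2131.2 = 1121 kg/h.
Combined feed A = 2170 + 1121 = 3291 kg/h.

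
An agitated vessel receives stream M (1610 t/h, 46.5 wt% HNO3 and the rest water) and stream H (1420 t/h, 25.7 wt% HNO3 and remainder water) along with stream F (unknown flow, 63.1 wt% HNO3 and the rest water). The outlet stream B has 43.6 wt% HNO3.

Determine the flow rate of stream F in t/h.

1064 t/h

Let F be the unknown flow. Total out = 3030 + F.
HNO3 balance: 1113.6 + 0.631·F = 0.436·(3030 + F)
(0.631 − 0.436)·F = 0.436×3030 − 1113.6 = 207.49
F = 207.49 / 0.195 = 1064.1 t/h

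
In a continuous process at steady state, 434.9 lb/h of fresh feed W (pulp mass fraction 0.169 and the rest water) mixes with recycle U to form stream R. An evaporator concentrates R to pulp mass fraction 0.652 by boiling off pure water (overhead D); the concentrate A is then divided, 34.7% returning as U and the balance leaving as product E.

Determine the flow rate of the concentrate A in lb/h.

Overall pulp balance (none leaves overhead): pulp in fresh feed = pulp in product, i.e. 434.9×0.169 = (1−0.347)·A·0.652.
A = 73.498/(0.652×0.653) = 172.63 lb/h.

172.6 lb/h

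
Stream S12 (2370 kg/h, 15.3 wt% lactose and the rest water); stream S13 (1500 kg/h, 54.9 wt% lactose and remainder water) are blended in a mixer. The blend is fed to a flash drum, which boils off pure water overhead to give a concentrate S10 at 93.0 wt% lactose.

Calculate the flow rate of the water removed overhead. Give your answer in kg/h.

2595 kg/h

lactose entering = 2370×0.153 + 1500×0.549 = 1186.1 kg/h.
All lactose reports to S10, so S10 = 1186.1/0.930 = 1275.4 kg/h.
Total feed = 3870 kg/h; overhead = 3870 − 1275.4 = 2594.6 kg/h.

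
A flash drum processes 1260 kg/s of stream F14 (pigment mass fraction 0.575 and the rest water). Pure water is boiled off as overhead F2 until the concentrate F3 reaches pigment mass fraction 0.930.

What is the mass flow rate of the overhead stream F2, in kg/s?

481 kg/s

pigment is conserved: 1260×0.575 = 724.5 kg/s all reports to the concentrate.
Concentrate = 724.5/(target fraction) = 779.03 kg/s.
Overhead = 1260 − 779.03 = 480.97 kg/s.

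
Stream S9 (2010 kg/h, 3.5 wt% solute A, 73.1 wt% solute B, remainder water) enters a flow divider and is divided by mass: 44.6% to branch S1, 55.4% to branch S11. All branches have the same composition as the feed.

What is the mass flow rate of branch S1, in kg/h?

Branch S1 flow = 0.446×2010 = 896.46 kg/h.

896.5 kg/h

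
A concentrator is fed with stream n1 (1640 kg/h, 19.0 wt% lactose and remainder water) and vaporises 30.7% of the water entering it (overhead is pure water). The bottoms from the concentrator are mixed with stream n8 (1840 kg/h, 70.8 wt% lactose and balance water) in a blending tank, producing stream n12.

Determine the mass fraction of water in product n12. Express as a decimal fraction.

0.475

Vapour removed = 0.307×0.810×1640 = 407.82 kg/h; concentrate = 1232.2 kg/h.
water reaching the mixer = 920.58 (from concentrate) + 1840×0.292 = 1457.9 kg/h.
Product flow = 1232.2 + 1840 = 3072.2 kg/h; water fraction = 0.475.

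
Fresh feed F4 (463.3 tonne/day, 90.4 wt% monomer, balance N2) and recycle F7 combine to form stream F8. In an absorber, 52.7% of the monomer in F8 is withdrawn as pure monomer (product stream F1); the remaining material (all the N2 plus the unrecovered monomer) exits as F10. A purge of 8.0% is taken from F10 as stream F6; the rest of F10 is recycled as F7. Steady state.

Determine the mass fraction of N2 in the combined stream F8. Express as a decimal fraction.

N2 enters only via F4 and leaves only via the purge: 463.3×0.096 = 0.080×(N2 in F10), and the absorber passes all N2, so N2 in F8 = N2 in F10 = 555.96 tonne/day.
monomer in F8: m_A = 463.3×0.904 + (1−0.080)·(1−0.527)·m_A, so m_A = 418.82/0.5648 = 741.49 tonne/day.
F8 = 741.49 + 555.96 = 1297.4 tonne/day.
N2 fraction in F8 = 555.96/1297.4 = 0.429.

0.429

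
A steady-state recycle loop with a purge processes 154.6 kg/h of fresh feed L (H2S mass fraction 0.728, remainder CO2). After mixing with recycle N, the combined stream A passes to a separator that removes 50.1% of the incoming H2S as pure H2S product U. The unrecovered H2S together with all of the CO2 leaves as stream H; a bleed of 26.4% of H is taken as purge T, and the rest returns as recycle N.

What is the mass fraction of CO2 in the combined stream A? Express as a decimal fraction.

0.472

CO2 enters only via L and leaves only via the purge: 154.6×0.272 = 0.264×(CO2 in H), and the separator passes all CO2, so CO2 in A = CO2 in H = 159.28 kg/h.
H2S in A: m_A = 154.6×0.728 + (1−0.264)·(1−0.501)·m_A, so m_A = 112.55/0.6327 = 177.88 kg/h.
A = 177.88 + 159.28 = 337.16 kg/h.
CO2 fraction in A = 159.28/337.16 = 0.472.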